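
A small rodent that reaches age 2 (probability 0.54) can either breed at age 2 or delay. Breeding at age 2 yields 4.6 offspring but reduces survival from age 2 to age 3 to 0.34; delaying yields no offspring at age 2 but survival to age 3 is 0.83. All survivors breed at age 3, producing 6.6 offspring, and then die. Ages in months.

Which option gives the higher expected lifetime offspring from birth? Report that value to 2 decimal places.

breed at age 2: R₀ = 0.54 × (4.6 + 0.34 × 6.6) = 0.54 × 6.8440 = 3.6958
delay to age 3: R₀ = 0.54 × (0.83 × 6.6) = 0.54 × 5.4780 = 2.9581
Higher: breed at age 2 (3.6958).

3.70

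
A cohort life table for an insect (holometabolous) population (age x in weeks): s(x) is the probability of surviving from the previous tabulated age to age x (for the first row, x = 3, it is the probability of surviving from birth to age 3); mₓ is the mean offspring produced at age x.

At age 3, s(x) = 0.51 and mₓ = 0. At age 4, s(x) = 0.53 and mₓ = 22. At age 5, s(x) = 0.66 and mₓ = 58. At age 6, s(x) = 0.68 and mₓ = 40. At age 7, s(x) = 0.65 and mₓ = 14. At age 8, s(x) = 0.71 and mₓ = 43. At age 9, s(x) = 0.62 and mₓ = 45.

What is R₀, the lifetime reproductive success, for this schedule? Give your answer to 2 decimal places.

Survivorship from birth: l_x = s_3·s_4·…·s_x.
  l_3 = 0.51000
  l_4 = 0.27030
  l_5 = 0.17840
  l_6 = 0.12131
  l_7 = 0.07885
  l_8 = 0.05598
  l_9 = 0.03471
R₀ = Σ l_x mₓ:
  age 3: 0.51000 × 0 = 0.0000
  age 4: 0.27030 × 22 = 5.9466
  age 5: 0.17840 × 58 = 10.3472
  age 6: 0.12131 × 40 = 4.8524
  age 7: 0.07885 × 14 = 1.1039
  age 8: 0.05598 × 43 = 2.4071
  age 9: 0.03471 × 45 = 1.5619
R₀ = 0.0000 + 5.9466 + 10.3472 + 4.8524 + 1.1039 + 2.4071 + 1.5619 = 26.2192

26.22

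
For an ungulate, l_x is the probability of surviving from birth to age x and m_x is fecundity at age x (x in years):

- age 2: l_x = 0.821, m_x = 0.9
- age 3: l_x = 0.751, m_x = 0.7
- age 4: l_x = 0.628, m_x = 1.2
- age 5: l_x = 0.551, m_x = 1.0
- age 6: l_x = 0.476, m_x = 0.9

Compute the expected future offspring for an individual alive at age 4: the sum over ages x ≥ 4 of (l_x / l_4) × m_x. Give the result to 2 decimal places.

l_4 = 0.628. Conditional survival from age 4 to x is l_x / l_4.
  x=4: (0.628/0.628) × 1.2 = 1.2000
  x=5: (0.551/0.628) × 1.0 = 0.8774
  x=6: (0.476/0.628) × 0.9 = 0.6822
Sum = 1.2000 + 0.8774 + 0.6822 = 2.7596

2.76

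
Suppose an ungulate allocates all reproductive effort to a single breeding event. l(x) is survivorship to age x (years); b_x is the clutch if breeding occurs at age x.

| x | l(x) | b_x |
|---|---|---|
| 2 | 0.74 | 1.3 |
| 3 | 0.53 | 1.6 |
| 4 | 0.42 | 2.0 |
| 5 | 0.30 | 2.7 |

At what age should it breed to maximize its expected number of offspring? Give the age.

2

Expected offspring if breeding at age x = l(x) × b_x:
  age 2: 0.74 × 1.3 = 0.962
  age 3: 0.53 × 1.6 = 0.848
  age 4: 0.42 × 2.0 = 0.840
  age 5: 0.30 × 2.7 = 0.810
Maximum at age 2 (0.962).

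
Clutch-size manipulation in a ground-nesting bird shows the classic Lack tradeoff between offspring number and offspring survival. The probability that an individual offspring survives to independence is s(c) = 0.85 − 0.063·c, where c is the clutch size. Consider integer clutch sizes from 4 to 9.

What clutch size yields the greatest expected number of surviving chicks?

7

Expected surviving chicks = c × s(c):
  c=4: 4 × 0.598 = 2.392
  c=5: 5 × 0.535 = 2.675
  c=6: 6 × 0.472 = 2.832
  c=7: 7 × 0.409 = 2.863
  c=8: 8 × 0.346 = 2.768
  c=9: 9 × 0.283 = 2.547
Maximum at c = 7 (2.863 surviving chicks).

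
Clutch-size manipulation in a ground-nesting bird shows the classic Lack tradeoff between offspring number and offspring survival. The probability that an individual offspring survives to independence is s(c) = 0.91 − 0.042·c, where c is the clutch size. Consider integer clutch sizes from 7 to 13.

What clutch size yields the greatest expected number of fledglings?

11

Expected fledglings = c × s(c):
  c=7: 7 × 0.616 = 4.312
  c=8: 8 × 0.574 = 4.592
  c=9: 9 × 0.532 = 4.788
  c=10: 10 × 0.490 = 4.900
  c=11: 11 × 0.448 = 4.928
  c=12: 12 × 0.406 = 4.872
  c=13: 13 × 0.364 = 4.732
Maximum at c = 11 (4.928 fledglings).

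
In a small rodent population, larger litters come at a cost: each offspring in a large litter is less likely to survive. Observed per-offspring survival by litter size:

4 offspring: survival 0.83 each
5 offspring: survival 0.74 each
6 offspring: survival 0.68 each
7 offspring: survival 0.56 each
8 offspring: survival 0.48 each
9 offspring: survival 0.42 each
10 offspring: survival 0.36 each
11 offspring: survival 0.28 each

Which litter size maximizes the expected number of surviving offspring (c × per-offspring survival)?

6

Expected surviving offspring = c × s(c):
  c=4: 4 × 0.83 = 3.320
  c=5: 5 × 0.74 = 3.700
  c=6: 6 × 0.68 = 4.080
  c=7: 7 × 0.56 = 3.920
  c=8: 8 × 0.48 = 3.840
  c=9: 9 × 0.42 = 3.780
  c=10: 10 × 0.36 = 3.600
  c=11: 11 × 0.28 = 3.080
Maximum at c = 6 (4.080 surviving offspring).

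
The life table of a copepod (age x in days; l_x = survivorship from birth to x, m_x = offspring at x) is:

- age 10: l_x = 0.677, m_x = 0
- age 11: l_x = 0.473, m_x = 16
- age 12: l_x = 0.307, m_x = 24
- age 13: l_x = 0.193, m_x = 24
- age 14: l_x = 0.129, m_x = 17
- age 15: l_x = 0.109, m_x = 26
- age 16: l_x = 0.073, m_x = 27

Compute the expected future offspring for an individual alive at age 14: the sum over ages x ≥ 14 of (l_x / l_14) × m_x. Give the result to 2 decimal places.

l_14 = 0.129. Conditional survival from age 14 to x is l_x / l_14.
  x=14: (0.129/0.129) × 17 = 17.0000
  x=15: (0.109/0.129) × 26 = 21.9690
  x=16: (0.073/0.129) × 27 = 15.2791
Sum = 17.0000 + 21.9690 + 15.2791 = 54.2481

54.25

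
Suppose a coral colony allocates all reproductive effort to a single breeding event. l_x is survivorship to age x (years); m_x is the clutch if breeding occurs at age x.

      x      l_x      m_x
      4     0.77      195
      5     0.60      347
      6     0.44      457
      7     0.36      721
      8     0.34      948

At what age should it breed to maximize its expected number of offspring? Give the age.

Expected offspring if breeding at age x = l_x × m_x:
  age 4: 0.77 × 195 = 150.150
  age 5: 0.60 × 347 = 208.200
  age 6: 0.44 × 457 = 201.080
  age 7: 0.36 × 721 = 259.560
  age 8: 0.34 × 948 = 322.320
Maximum at age 8 (322.320).

8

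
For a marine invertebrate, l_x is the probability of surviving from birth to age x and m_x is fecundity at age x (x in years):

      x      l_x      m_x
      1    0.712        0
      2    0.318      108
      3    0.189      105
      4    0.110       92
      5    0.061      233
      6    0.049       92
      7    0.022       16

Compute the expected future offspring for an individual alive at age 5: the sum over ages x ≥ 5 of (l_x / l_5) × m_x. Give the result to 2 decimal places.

l_5 = 0.061. Conditional survival from age 5 to x is l_x / l_5.
  x=5: (0.061/0.061) × 233 = 233.0000
  x=6: (0.049/0.061) × 92 = 73.9016
  x=7: (0.022/0.061) × 16 = 5.7705
Sum = 233.0000 + 73.9016 + 5.7705 = 312.6721

312.67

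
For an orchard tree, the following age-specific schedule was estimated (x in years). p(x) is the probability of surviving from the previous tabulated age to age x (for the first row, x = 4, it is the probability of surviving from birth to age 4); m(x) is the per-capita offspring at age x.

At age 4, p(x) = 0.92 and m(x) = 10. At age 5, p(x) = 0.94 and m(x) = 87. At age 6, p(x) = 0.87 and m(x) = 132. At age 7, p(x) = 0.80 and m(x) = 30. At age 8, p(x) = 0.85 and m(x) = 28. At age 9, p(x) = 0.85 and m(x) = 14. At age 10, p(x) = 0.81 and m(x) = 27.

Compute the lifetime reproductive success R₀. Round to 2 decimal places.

231.73

Survivorship from birth: l_x = p_4·p_5·…·p_x.
  l_4 = 0.92000
  l_5 = 0.86480
  l_6 = 0.75238
  l_7 = 0.60190
  l_8 = 0.51162
  l_9 = 0.43487
  l_10 = 0.35225
R₀ = Σ l_x m(x):
  age 4: 0.92000 × 10 = 9.2000
  age 5: 0.86480 × 87 = 75.2376
  age 6: 0.75238 × 132 = 99.3142
  age 7: 0.60190 × 30 = 18.0570
  age 8: 0.51162 × 28 = 14.3254
  age 9: 0.43487 × 14 = 6.0882
  age 10: 0.35225 × 27 = 9.5107
R₀ = 9.2000 + 75.2376 + 99.3142 + 18.0570 + 14.3254 + 6.0882 + 9.5107 = 231.7330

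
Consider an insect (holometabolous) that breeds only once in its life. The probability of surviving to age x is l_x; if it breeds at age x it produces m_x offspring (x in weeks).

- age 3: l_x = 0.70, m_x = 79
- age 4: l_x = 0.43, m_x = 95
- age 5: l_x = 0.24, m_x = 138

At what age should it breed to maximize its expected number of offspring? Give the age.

3

Expected offspring if breeding at age x = l_x × m_x:
  age 3: 0.70 × 79 = 55.300
  age 4: 0.43 × 95 = 40.850
  age 5: 0.24 × 138 = 33.120
Maximum at age 3 (55.300).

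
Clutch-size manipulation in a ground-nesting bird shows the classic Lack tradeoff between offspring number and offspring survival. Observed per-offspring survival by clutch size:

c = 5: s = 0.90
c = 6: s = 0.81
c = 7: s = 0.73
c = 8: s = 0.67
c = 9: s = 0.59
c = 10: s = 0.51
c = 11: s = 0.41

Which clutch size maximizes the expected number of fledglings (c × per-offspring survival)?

8

Expected fledglings = c × s(c):
  c=5: 5 × 0.90 = 4.500
  c=6: 6 × 0.81 = 4.860
  c=7: 7 × 0.73 = 5.110
  c=8: 8 × 0.67 = 5.360
  c=9: 9 × 0.59 = 5.310
  c=10: 10 × 0.51 = 5.100
  c=11: 11 × 0.41 = 4.510
Maximum at c = 8 (5.360 fledglings).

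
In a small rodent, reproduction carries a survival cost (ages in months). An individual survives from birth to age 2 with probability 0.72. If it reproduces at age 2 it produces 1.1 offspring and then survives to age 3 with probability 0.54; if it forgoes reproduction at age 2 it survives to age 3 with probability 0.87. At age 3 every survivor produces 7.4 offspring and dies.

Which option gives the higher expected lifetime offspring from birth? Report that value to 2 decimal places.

4.64

breed at age 2: R₀ = 0.72 × (1.1 + 0.54 × 7.4) = 0.72 × 5.0960 = 3.6691
delay to age 3: R₀ = 0.72 × (0.87 × 7.4) = 0.72 × 6.4380 = 4.6354
Higher: delay to age 3 (4.6354).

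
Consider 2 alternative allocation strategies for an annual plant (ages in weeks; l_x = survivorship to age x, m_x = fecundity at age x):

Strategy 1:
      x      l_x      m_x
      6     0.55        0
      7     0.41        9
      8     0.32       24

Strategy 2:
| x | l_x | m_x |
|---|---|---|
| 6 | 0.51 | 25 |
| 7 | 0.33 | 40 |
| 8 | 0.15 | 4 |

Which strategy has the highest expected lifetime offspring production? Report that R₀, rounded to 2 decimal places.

Strategy 1: R₀ = 0.55×0 + 0.41×9 + 0.32×24 = 11.3700
Strategy 2: R₀ = 0.51×25 + 0.33×40 + 0.15×4 = 26.5500
Highest R₀: strategy 2 with 26.5500.

26.55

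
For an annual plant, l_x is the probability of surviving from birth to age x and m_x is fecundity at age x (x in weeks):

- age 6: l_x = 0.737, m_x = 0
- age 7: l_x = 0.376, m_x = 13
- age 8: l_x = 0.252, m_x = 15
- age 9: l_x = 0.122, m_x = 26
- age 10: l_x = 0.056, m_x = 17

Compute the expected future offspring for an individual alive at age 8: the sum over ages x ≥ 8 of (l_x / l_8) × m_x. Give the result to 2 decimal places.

l_8 = 0.252. Conditional survival from age 8 to x is l_x / l_8.
  x=8: (0.252/0.252) × 15 = 15.0000
  x=9: (0.122/0.252) × 26 = 12.5873
  x=10: (0.056/0.252) × 17 = 3.7778
Sum = 15.0000 + 12.5873 + 3.7778 = 31.3651

31.37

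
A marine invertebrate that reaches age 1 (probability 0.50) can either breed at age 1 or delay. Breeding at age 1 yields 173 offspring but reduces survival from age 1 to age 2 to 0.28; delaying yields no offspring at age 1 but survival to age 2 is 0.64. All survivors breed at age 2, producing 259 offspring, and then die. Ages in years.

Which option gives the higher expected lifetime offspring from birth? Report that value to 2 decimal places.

breed at age 1: R₀ = 0.50 × (173 + 0.28 × 259) = 0.50 × 245.5200 = 122.7600
delay to age 2: R₀ = 0.50 × (0.64 × 259) = 0.50 × 165.7600 = 82.8800
Higher: breed at age 1 (122.7600).

122.76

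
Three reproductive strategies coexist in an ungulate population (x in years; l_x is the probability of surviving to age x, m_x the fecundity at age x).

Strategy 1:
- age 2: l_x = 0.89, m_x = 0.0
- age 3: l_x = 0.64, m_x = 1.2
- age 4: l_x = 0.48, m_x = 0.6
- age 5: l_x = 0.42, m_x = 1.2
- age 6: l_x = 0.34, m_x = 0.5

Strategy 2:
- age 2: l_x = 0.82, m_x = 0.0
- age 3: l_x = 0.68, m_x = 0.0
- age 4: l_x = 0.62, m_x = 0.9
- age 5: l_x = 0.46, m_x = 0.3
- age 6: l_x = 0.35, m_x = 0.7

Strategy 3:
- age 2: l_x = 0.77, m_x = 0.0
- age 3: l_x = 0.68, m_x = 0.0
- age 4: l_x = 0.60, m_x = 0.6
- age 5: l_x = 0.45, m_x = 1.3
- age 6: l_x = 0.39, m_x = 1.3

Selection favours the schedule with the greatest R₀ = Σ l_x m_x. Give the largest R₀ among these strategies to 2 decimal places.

1.73

Strategy 1: R₀ = 0.89×0.0 + 0.64×1.2 + 0.48×0.6 + 0.42×1.2 + 0.34×0.5 = 1.7300
Strategy 2: R₀ = 0.82×0.0 + 0.68×0.0 + 0.62×0.9 + 0.46×0.3 + 0.35×0.7 = 0.9410
Strategy 3: R₀ = 0.77×0.0 + 0.68×0.0 + 0.60×0.6 + 0.45×1.3 + 0.39×1.3 = 1.4520
Highest R₀: strategy 1 with 1.7300.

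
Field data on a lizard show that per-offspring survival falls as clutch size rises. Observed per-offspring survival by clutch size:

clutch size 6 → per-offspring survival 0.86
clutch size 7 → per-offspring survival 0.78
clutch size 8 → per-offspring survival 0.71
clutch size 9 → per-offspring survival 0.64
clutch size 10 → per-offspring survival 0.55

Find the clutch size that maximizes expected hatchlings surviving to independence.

9

Expected hatchlings surviving to independence = c × s(c):
  c=6: 6 × 0.86 = 5.160
  c=7: 7 × 0.78 = 5.460
  c=8: 8 × 0.71 = 5.680
  c=9: 9 × 0.64 = 5.760
  c=10: 10 × 0.55 = 5.500
Maximum at c = 9 (5.760 hatchlings surviving to independence).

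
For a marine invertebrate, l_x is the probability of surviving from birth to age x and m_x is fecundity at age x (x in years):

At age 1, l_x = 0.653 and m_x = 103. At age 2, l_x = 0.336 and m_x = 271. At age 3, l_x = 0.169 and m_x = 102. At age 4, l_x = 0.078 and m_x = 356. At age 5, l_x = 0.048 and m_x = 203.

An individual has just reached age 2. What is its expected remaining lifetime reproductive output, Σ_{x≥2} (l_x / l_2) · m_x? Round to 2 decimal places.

433.95

l_2 = 0.336. Conditional survival from age 2 to x is l_x / l_2.
  x=2: (0.336/0.336) × 271 = 271.0000
  x=3: (0.169/0.336) × 102 = 51.3036
  x=4: (0.078/0.336) × 356 = 82.6429
  x=5: (0.048/0.336) × 203 = 29.0000
Sum = 271.0000 + 51.3036 + 82.6429 + 29.0000 = 433.9464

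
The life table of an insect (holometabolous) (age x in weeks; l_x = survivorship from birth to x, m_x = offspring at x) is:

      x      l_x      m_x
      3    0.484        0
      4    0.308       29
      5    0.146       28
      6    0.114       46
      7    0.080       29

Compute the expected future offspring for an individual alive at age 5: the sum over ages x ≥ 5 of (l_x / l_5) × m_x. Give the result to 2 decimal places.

79.81

l_5 = 0.146. Conditional survival from age 5 to x is l_x / l_5.
  x=5: (0.146/0.146) × 28 = 28.0000
  x=6: (0.114/0.146) × 46 = 35.9178
  x=7: (0.080/0.146) × 29 = 15.8904
Sum = 28.0000 + 35.9178 + 15.8904 = 79.8082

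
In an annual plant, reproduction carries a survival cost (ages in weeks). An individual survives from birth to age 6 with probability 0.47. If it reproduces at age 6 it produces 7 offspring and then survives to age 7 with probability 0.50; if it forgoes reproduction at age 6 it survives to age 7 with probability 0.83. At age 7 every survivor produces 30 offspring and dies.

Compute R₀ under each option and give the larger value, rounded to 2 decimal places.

11.70

breed at age 6: R₀ = 0.47 × (7 + 0.50 × 30) = 0.47 × 22.0000 = 10.3400
delay to age 7: R₀ = 0.47 × (0.83 × 30) = 0.47 × 24.9000 = 11.7030
Higher: delay to age 7 (11.7030).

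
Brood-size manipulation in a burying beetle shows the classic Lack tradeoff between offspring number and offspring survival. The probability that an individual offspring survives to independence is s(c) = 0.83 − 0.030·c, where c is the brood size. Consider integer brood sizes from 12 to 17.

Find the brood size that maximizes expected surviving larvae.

Expected surviving larvae = c × s(c):
  c=12: 12 × 0.470 = 5.640
  c=13: 13 × 0.440 = 5.720
  c=14: 14 × 0.410 = 5.740
  c=15: 15 × 0.380 = 5.700
  c=16: 16 × 0.350 = 5.600
  c=17: 17 × 0.320 = 5.440
Maximum at c = 14 (5.740 surviving larvae).

14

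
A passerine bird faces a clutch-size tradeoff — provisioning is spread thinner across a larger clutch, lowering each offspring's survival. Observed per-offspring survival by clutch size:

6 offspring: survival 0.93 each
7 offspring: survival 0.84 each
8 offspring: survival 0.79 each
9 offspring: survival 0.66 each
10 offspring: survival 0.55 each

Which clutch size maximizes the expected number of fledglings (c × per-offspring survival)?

8

Expected fledglings = c × s(c):
  c=6: 6 × 0.93 = 5.580
  c=7: 7 × 0.84 = 5.880
  c=8: 8 × 0.79 = 6.320
  c=9: 9 × 0.66 = 5.940
  c=10: 10 × 0.55 = 5.500
Maximum at c = 8 (6.320 fledglings).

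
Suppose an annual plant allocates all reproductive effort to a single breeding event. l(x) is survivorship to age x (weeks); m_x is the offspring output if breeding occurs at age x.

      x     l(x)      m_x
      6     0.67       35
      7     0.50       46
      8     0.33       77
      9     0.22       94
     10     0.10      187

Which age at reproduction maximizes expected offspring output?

8

Expected offspring if breeding at age x = l(x) × m_x:
  age 6: 0.67 × 35 = 23.450
  age 7: 0.50 × 46 = 23.000
  age 8: 0.33 × 77 = 25.410
  age 9: 0.22 × 94 = 20.680
  age 10: 0.10 × 187 = 18.700
Maximum at age 8 (25.410).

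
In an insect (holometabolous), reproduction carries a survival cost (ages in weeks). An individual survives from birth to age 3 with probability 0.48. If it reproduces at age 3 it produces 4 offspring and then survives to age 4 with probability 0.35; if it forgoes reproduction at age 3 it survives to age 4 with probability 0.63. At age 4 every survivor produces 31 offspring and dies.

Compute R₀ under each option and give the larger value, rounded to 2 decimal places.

breed at age 3: R₀ = 0.48 × (4 + 0.35 × 31) = 0.48 × 14.8500 = 7.1280
delay to age 4: R₀ = 0.48 × (0.63 × 31) = 0.48 × 19.5300 = 9.3744
Higher: delay to age 4 (9.3744).

9.37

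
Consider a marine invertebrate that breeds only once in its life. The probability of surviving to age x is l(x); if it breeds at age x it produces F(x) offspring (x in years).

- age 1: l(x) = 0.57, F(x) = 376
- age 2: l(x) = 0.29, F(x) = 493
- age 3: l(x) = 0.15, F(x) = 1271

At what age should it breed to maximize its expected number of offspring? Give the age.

Expected offspring if breeding at age x = l(x) × F(x):
  age 1: 0.57 × 376 = 214.320
  age 2: 0.29 × 493 = 142.970
  age 3: 0.15 × 1271 = 190.650
Maximum at age 1 (214.320).

1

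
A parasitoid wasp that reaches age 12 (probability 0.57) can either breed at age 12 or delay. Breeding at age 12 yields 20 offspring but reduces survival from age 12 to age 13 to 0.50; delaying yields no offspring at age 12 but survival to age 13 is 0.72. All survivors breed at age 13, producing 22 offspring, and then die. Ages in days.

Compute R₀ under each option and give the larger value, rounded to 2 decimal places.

17.67

breed at age 12: R₀ = 0.57 × (20 + 0.50 × 22) = 0.57 × 31.0000 = 17.6700
delay to age 13: R₀ = 0.57 × (0.72 × 22) = 0.57 × 15.8400 = 9.0288
Higher: breed at age 12 (17.6700).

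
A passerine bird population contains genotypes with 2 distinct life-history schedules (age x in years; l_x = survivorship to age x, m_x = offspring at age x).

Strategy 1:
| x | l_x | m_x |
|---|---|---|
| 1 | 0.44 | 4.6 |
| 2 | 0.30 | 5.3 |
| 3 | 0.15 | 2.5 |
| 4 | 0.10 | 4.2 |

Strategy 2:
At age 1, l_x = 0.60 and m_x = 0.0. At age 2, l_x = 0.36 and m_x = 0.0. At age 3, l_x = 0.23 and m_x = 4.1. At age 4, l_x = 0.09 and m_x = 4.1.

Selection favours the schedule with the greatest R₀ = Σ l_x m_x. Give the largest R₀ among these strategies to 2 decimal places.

Strategy 1: R₀ = 0.44×4.6 + 0.30×5.3 + 0.15×2.5 + 0.10×4.2 = 4.4090
Strategy 2: R₀ = 0.60×0.0 + 0.36×0.0 + 0.23×4.1 + 0.09×4.1 = 1.3120
Highest R₀: strategy 1 with 4.4090.

4.41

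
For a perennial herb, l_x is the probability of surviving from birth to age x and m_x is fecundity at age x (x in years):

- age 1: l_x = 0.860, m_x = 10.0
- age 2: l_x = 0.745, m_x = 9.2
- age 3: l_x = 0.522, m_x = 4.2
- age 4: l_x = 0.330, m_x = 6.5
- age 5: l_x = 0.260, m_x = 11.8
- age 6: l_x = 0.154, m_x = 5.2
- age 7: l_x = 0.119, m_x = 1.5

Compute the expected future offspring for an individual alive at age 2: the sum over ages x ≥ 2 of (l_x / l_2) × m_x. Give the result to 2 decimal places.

l_2 = 0.745. Conditional survival from age 2 to x is l_x / l_2.
  x=2: (0.745/0.745) × 9.2 = 9.2000
  x=3: (0.522/0.745) × 4.2 = 2.9428
  x=4: (0.330/0.745) × 6.5 = 2.8792
  x=5: (0.260/0.745) × 11.8 = 4.1181
  x=6: (0.154/0.745) × 5.2 = 1.0749
  x=7: (0.119/0.745) × 1.5 = 0.2396
Sum = 9.2000 + 2.9428 + 2.8792 + 4.1181 + 1.0749 + 0.2396 = 20.4546

20.45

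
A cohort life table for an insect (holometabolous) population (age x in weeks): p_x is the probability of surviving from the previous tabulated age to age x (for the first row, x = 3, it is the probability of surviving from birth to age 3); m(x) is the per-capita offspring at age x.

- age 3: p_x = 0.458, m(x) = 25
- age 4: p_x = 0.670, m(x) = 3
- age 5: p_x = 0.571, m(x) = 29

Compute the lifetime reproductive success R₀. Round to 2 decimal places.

17.45

Survivorship from birth: l_x = p_3·p_4·…·p_x.
  l_3 = 0.45800
  l_4 = 0.30686
  l_5 = 0.17522
R₀ = Σ l_x m(x):
  age 3: 0.45800 × 25 = 11.4500
  age 4: 0.30686 × 3 = 0.9206
  age 5: 0.17522 × 29 = 5.0814
R₀ = 11.4500 + 0.9206 + 5.0814 = 17.4520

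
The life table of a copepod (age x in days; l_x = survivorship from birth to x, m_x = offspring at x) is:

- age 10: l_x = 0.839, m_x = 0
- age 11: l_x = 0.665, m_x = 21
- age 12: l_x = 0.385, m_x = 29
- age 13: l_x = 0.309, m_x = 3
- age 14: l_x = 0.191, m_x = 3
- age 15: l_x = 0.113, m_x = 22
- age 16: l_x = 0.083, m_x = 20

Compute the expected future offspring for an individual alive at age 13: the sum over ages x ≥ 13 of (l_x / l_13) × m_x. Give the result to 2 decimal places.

18.27

l_13 = 0.309. Conditional survival from age 13 to x is l_x / l_13.
  x=13: (0.309/0.309) × 3 = 3.0000
  x=14: (0.191/0.309) × 3 = 1.8544
  x=15: (0.113/0.309) × 22 = 8.0453
  x=16: (0.083/0.309) × 20 = 5.3722
Sum = 3.0000 + 1.8544 + 8.0453 + 5.3722 = 18.2718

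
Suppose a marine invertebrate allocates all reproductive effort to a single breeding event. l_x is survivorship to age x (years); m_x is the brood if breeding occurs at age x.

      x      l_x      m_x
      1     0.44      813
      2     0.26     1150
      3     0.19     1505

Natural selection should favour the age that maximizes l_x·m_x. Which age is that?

1

Expected offspring if breeding at age x = l_x × m_x:
  age 1: 0.44 × 813 = 357.720
  age 2: 0.26 × 1150 = 299.000
  age 3: 0.19 × 1505 = 285.950
Maximum at age 1 (357.720).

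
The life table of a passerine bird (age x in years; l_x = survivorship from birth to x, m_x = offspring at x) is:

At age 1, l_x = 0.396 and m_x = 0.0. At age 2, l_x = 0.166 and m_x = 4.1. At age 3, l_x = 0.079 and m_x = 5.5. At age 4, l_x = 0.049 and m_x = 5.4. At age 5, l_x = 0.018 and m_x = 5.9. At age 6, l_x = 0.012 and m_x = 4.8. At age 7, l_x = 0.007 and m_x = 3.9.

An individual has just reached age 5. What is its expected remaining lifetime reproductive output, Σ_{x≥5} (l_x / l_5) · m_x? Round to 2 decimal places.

l_5 = 0.018. Conditional survival from age 5 to x is l_x / l_5.
  x=5: (0.018/0.018) × 5.9 = 5.9000
  x=6: (0.012/0.018) × 4.8 = 3.2000
  x=7: (0.007/0.018) × 3.9 = 1.5167
Sum = 5.9000 + 3.2000 + 1.5167 = 10.6167

10.62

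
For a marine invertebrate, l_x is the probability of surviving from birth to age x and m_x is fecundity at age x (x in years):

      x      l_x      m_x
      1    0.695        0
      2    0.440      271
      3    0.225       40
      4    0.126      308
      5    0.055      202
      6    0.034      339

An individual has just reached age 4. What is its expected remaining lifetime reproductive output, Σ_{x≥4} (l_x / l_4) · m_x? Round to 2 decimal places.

487.65

l_4 = 0.126. Conditional survival from age 4 to x is l_x / l_4.
  x=4: (0.126/0.126) × 308 = 308.0000
  x=5: (0.055/0.126) × 202 = 88.1746
  x=6: (0.034/0.126) × 339 = 91.4762
Sum = 308.0000 + 88.1746 + 91.4762 = 487.6508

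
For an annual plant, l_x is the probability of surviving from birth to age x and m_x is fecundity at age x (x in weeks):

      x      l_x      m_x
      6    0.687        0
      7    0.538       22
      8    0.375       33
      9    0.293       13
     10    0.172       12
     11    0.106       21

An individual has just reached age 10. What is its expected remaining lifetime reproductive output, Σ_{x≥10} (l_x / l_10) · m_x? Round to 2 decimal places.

l_10 = 0.172. Conditional survival from age 10 to x is l_x / l_10.
  x=10: (0.172/0.172) × 12 = 12.0000
  x=11: (0.106/0.172) × 21 = 12.9419
Sum = 12.0000 + 12.9419 = 24.9419

24.94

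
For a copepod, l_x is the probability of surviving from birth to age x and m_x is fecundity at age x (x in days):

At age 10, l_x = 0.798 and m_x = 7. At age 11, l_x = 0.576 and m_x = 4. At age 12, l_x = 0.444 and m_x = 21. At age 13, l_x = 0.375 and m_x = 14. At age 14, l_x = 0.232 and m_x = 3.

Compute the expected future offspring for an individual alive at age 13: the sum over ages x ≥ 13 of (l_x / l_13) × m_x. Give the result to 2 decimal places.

15.86

l_13 = 0.375. Conditional survival from age 13 to x is l_x / l_13.
  x=13: (0.375/0.375) × 14 = 14.0000
  x=14: (0.232/0.375) × 3 = 1.8560
Sum = 14.0000 + 1.8560 = 15.8560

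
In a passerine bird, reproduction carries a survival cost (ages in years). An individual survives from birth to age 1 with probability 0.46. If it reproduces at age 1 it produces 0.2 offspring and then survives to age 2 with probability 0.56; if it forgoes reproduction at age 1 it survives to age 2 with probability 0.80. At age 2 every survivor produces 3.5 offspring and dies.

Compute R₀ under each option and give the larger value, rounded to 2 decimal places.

1.29

breed at age 1: R₀ = 0.46 × (0.2 + 0.56 × 3.5) = 0.46 × 2.1600 = 0.9936
delay to age 2: R₀ = 0.46 × (0.80 × 3.5) = 0.46 × 2.8000 = 1.2880
Higher: delay to age 2 (1.2880).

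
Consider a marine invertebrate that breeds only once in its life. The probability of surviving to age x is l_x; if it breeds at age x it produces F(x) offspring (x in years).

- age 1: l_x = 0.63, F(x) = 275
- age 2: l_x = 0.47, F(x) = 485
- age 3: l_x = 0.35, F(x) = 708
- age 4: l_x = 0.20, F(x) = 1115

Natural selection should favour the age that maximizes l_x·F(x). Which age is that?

Expected offspring if breeding at age x = l_x × F(x):
  age 1: 0.63 × 275 = 173.250
  age 2: 0.47 × 485 = 227.950
  age 3: 0.35 × 708 = 247.800
  age 4: 0.20 × 1115 = 223.000
Maximum at age 3 (247.800).

3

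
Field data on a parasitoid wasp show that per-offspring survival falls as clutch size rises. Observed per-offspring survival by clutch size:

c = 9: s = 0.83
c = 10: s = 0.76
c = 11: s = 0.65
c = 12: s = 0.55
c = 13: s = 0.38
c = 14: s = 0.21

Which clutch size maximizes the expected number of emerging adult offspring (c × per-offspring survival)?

10

Expected emerging adult offspring = c × s(c):
  c=9: 9 × 0.83 = 7.470
  c=10: 10 × 0.76 = 7.600
  c=11: 11 × 0.65 = 7.150
  c=12: 12 × 0.55 = 6.600
  c=13: 13 × 0.38 = 4.940
  c=14: 14 × 0.21 = 2.940
Maximum at c = 10 (7.600 emerging adult offspring).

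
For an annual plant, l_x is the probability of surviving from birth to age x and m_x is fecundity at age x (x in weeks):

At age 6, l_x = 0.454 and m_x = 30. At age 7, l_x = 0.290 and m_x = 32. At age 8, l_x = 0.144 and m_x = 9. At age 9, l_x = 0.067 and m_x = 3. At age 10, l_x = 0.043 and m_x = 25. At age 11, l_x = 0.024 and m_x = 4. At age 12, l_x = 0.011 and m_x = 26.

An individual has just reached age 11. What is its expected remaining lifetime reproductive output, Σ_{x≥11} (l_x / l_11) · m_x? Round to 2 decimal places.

15.92

l_11 = 0.024. Conditional survival from age 11 to x is l_x / l_11.
  x=11: (0.024/0.024) × 4 = 4.0000
  x=12: (0.011/0.024) × 26 = 11.9167
Sum = 4.0000 + 11.9167 = 15.9167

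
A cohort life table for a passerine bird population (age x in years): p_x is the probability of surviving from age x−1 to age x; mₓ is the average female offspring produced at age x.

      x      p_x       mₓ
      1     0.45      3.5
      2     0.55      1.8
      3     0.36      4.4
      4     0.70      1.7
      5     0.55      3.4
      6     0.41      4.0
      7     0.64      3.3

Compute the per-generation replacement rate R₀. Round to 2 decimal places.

2.72

Survivorship from birth: l_x = p_1·p_2·…·p_x.
  l_1 = 0.45000
  l_2 = 0.24750
  l_3 = 0.08910
  l_4 = 0.06237
  l_5 = 0.03430
  l_6 = 0.01406
  l_7 = 0.00900
R₀ = Σ l_x mₓ:
  age 1: 0.45000 × 3.5 = 1.5750
  age 2: 0.24750 × 1.8 = 0.4455
  age 3: 0.08910 × 4.4 = 0.3920
  age 4: 0.06237 × 1.7 = 0.1060
  age 5: 0.03430 × 3.4 = 0.1166
  age 6: 0.01406 × 4.0 = 0.0562
  age 7: 0.00900 × 3.3 = 0.0297
R₀ = 1.5750 + 0.4455 + 0.3920 + 0.1060 + 0.1166 + 0.0562 + 0.0297 = 2.7211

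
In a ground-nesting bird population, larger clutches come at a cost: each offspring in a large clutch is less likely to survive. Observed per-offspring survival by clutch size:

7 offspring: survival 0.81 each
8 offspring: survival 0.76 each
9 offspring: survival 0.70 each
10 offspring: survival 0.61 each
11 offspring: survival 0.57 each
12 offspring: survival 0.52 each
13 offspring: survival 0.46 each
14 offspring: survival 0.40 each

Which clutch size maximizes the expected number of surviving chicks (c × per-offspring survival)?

9

Expected surviving chicks = c × s(c):
  c=7: 7 × 0.81 = 5.670
  c=8: 8 × 0.76 = 6.080
  c=9: 9 × 0.70 = 6.300
  c=10: 10 × 0.61 = 6.100
  c=11: 11 × 0.57 = 6.270
  c=12: 12 × 0.52 = 6.240
  c=13: 13 × 0.46 = 5.980
  c=14: 14 × 0.40 = 5.600
Maximum at c = 9 (6.300 surviving chicks).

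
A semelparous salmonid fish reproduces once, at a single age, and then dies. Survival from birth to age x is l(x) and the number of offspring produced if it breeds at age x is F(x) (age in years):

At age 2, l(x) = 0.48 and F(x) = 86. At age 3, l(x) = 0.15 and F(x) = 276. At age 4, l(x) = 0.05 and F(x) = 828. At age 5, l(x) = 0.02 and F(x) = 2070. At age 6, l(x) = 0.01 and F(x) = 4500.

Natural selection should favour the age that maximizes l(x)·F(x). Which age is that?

6

Expected offspring if breeding at age x = l(x) × F(x):
  age 2: 0.48 × 86 = 41.280
  age 3: 0.15 × 276 = 41.400
  age 4: 0.05 × 828 = 41.400
  age 5: 0.02 × 2070 = 41.400
  age 6: 0.01 × 4500 = 45.000
Maximum at age 6 (45.000).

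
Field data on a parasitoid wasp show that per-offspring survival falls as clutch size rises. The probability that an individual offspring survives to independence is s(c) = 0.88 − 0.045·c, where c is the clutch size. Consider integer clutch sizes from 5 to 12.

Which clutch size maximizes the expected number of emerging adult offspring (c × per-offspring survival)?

Expected emerging adult offspring = c × s(c):
  c=5: 5 × 0.655 = 3.275
  c=6: 6 × 0.610 = 3.660
  c=7: 7 × 0.565 = 3.955
  c=8: 8 × 0.520 = 4.160
  c=9: 9 × 0.475 = 4.275
  c=10: 10 × 0.430 = 4.300
  c=11: 11 × 0.385 = 4.235
  c=12: 12 × 0.340 = 4.080
Maximum at c = 10 (4.300 emerging adult offspring).

10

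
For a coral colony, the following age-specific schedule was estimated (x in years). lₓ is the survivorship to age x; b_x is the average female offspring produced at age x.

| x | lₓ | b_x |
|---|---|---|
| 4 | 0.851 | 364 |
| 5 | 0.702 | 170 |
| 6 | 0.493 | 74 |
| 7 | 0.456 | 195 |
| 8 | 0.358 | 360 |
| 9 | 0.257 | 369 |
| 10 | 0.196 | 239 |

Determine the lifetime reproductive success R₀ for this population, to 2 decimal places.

R₀ = Σ lₓ b_x:
  age 4: 0.851 × 364 = 309.7640
  age 5: 0.702 × 170 = 119.3400
  age 6: 0.493 × 74 = 36.4820
  age 7: 0.456 × 195 = 88.9200
  age 8: 0.358 × 360 = 128.8800
  age 9: 0.257 × 369 = 94.8330
  age 10: 0.196 × 239 = 46.8440
R₀ = 309.7640 + 119.3400 + 36.4820 + 88.9200 + 128.8800 + 94.8330 + 46.8440 = 825.0630

825.06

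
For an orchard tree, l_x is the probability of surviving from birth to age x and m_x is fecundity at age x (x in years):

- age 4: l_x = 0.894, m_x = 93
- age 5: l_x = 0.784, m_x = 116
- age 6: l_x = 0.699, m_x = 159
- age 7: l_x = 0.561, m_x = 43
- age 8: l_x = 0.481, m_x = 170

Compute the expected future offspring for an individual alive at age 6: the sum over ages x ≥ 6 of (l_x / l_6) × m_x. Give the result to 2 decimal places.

310.49

l_6 = 0.699. Conditional survival from age 6 to x is l_x / l_6.
  x=6: (0.699/0.699) × 159 = 159.0000
  x=7: (0.561/0.699) × 43 = 34.5107
  x=8: (0.481/0.699) × 170 = 116.9814
Sum = 159.0000 + 34.5107 + 116.9814 = 310.4921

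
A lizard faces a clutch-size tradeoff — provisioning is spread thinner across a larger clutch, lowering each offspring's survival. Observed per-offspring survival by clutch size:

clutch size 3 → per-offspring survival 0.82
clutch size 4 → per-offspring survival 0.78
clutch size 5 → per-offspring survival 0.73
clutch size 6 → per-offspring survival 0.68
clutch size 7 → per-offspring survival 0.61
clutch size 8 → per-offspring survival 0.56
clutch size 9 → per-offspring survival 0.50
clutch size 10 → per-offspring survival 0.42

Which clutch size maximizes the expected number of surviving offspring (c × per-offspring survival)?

Expected surviving offspring = c × s(c):
  c=3: 3 × 0.82 = 2.460
  c=4: 4 × 0.78 = 3.120
  c=5: 5 × 0.73 = 3.650
  c=6: 6 × 0.68 = 4.080
  c=7: 7 × 0.61 = 4.270
  c=8: 8 × 0.56 = 4.480
  c=9: 9 × 0.50 = 4.500
  c=10: 10 × 0.42 = 4.200
Maximum at c = 9 (4.500 surviving offspring).

9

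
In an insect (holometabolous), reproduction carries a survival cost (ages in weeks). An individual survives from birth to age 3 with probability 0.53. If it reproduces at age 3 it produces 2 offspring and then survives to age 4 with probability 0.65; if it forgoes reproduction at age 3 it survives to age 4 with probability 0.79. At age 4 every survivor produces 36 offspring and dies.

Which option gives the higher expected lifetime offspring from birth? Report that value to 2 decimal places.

15.07

breed at age 3: R₀ = 0.53 × (2 + 0.65 × 36) = 0.53 × 25.4000 = 13.4620
delay to age 4: R₀ = 0.53 × (0.79 × 36) = 0.53 × 28.4400 = 15.0732
Higher: delay to age 4 (15.0732).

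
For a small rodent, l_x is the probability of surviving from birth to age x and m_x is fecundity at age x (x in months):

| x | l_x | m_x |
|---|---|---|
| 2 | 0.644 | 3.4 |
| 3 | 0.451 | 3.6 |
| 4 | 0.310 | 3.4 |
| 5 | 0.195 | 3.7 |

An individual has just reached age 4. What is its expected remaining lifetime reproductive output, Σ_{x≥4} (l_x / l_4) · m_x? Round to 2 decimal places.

5.73

l_4 = 0.310. Conditional survival from age 4 to x is l_x / l_4.
  x=4: (0.310/0.310) × 3.4 = 3.4000
  x=5: (0.195/0.310) × 3.7 = 2.3274
Sum = 3.4000 + 2.3274 = 5.7274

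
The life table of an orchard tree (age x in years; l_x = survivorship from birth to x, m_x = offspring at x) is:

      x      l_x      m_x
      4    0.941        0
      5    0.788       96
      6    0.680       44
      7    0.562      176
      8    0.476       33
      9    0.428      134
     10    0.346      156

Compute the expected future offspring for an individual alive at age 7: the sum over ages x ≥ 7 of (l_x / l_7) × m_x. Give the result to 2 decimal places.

l_7 = 0.562. Conditional survival from age 7 to x is l_x / l_7.
  x=7: (0.562/0.562) × 176 = 176.0000
  x=8: (0.476/0.562) × 33 = 27.9502
  x=9: (0.428/0.562) × 134 = 102.0498
  x=10: (0.346/0.562) × 156 = 96.0427
Sum = 176.0000 + 27.9502 + 102.0498 + 96.0427 = 402.0427

402.04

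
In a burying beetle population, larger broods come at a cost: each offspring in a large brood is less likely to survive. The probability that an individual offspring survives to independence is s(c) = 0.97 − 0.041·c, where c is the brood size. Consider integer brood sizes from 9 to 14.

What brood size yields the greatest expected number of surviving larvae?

12

Expected surviving larvae = c × s(c):
  c=9: 9 × 0.601 = 5.409
  c=10: 10 × 0.560 = 5.600
  c=11: 11 × 0.519 = 5.709
  c=12: 12 × 0.478 = 5.736
  c=13: 13 × 0.437 = 5.681
  c=14: 14 × 0.396 = 5.544
Maximum at c = 12 (5.736 surviving larvae).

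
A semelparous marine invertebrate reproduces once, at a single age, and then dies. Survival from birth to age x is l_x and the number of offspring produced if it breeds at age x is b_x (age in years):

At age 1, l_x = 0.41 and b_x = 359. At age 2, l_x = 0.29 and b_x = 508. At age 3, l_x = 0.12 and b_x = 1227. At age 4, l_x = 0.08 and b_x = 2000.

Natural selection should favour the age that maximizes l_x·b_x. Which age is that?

Expected offspring if breeding at age x = l_x × b_x:
  age 1: 0.41 × 359 = 147.190
  age 2: 0.29 × 508 = 147.320
  age 3: 0.12 × 1227 = 147.240
  age 4: 0.08 × 2000 = 160.000
Maximum at age 4 (160.000).

4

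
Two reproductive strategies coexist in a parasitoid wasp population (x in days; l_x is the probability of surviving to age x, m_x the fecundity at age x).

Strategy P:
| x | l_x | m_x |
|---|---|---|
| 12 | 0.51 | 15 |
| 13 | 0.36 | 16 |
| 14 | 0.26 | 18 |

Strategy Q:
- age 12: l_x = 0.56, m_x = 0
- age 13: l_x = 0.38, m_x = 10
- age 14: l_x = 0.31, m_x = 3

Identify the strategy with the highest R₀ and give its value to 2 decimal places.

Strategy P: R₀ = 0.51×15 + 0.36×16 + 0.26×18 = 18.0900
Strategy Q: R₀ = 0.56×0 + 0.38×10 + 0.31×3 = 4.7300
Highest R₀: strategy P with 18.0900.

18.09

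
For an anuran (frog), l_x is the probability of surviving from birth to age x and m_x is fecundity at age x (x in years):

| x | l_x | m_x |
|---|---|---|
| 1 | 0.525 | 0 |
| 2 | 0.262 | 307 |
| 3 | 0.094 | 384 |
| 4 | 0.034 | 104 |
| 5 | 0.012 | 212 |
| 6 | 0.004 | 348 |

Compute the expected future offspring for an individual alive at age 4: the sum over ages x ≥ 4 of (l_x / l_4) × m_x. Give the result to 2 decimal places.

219.76

l_4 = 0.034. Conditional survival from age 4 to x is l_x / l_4.
  x=4: (0.034/0.034) × 104 = 104.0000
  x=5: (0.012/0.034) × 212 = 74.8235
  x=6: (0.004/0.034) × 348 = 40.9412
Sum = 104.0000 + 74.8235 + 40.9412 = 219.7647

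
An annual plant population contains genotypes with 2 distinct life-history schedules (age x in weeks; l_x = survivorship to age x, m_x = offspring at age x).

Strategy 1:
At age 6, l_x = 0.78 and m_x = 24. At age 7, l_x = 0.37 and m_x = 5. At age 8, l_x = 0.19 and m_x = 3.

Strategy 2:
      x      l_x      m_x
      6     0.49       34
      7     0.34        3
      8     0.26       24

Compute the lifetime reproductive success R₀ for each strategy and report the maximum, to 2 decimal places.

Strategy 1: R₀ = 0.78×24 + 0.37×5 + 0.19×3 = 21.1400
Strategy 2: R₀ = 0.49×34 + 0.34×3 + 0.26×24 = 23.9200
Highest R₀: strategy 2 with 23.9200.

23.92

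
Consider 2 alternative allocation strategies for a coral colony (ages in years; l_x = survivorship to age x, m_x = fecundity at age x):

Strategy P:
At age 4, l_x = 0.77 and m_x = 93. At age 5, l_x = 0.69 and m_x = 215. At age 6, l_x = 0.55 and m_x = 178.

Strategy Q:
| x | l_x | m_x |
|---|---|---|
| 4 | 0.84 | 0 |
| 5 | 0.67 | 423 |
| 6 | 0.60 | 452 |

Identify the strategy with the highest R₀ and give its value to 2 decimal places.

Strategy P: R₀ = 0.77×93 + 0.69×215 + 0.55×178 = 317.8600
Strategy Q: R₀ = 0.84×0 + 0.67×423 + 0.60×452 = 554.6100
Highest R₀: strategy Q with 554.6100.

554.61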